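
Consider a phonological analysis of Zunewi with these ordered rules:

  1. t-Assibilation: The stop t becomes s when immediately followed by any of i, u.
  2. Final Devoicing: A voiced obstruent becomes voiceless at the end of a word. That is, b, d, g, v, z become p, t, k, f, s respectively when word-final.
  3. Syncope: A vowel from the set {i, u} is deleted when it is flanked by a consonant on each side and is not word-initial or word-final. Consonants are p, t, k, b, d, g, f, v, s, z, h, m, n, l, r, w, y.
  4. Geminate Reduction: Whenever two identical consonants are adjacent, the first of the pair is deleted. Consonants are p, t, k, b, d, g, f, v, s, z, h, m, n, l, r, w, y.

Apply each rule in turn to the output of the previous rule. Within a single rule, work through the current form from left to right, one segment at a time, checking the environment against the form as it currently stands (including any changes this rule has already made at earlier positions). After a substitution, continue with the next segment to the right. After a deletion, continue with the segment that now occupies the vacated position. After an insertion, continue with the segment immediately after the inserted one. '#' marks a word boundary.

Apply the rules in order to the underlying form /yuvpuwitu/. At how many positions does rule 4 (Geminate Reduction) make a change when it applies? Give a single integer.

0

1 t-Assibilation: [yuvpuwitu] → [yuvpuwisu]
2 Final Devoicing: no change — [yuvpuwisu]
3 Syncope: [yuvpuwisu] → [yvpwsu]
4 Geminate Reduction: no change — [yvpwsu]
Rule 4 changed 0 position(s).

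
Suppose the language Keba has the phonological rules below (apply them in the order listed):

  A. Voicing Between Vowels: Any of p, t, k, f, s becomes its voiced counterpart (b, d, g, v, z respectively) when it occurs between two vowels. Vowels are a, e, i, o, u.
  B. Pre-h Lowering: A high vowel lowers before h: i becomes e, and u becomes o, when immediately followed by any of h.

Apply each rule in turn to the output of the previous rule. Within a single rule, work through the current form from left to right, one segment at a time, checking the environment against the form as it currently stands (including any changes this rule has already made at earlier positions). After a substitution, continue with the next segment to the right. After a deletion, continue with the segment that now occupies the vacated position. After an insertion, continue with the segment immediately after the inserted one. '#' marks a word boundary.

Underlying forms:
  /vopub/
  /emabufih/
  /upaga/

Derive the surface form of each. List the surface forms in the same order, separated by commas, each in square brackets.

/vopub/:
  A Voicing Between Vowels: [vopub] → [vobub]
  B Pre-h Lowering: no change — [vobub]
/emabufih/:
  A Voicing Between Vowels: [emabufih] → [emabuvih]
  B Pre-h Lowering: [emabuvih] → [emabuveh]
/upaga/:
  A Voicing Between Vowels: [upaga] → [ubaga]
  B Pre-h Lowering: no change — [ubaga]

[vobub], [emabuveh], [ubaga]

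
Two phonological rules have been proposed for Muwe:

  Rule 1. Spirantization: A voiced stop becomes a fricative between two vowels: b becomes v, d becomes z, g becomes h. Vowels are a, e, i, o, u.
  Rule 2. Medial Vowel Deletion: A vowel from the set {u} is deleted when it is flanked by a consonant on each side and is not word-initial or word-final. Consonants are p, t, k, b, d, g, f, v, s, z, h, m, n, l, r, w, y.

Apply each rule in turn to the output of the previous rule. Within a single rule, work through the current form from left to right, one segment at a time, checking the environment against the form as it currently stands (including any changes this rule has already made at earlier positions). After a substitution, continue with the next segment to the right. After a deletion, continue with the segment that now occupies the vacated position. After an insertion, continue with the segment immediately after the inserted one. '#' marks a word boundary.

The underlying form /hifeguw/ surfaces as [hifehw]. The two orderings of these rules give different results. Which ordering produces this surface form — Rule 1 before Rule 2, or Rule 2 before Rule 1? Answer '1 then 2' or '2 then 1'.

Order 1 then 2:
  1 Spirantization: [hifeguw] → [hifehuw]
  2 Medial Vowel Deletion: [hifehuw] → [hifehw]
  result: [hifehw]
Order 2 then 1:
  2 Medial Vowel Deletion: [hifeguw] → [hifegw]
  1 Spirantization: no change — [hifegw]
  result: [hifegw]

1 then 2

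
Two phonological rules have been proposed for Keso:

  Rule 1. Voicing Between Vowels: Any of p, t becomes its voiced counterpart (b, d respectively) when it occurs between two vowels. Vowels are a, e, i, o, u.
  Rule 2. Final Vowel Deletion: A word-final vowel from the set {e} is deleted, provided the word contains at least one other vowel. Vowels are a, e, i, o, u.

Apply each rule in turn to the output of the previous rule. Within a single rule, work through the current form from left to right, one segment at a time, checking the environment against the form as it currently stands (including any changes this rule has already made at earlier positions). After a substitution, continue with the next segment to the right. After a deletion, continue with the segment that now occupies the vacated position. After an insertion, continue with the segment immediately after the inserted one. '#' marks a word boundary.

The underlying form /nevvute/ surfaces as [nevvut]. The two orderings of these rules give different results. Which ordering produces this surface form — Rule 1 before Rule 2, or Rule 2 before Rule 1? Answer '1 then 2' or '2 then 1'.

Order 1 then 2:
  1 Voicing Between Vowels: [nevvute] → [nevvude]
  2 Final Vowel Deletion: [nevvude] → [nevvud]
  result: [nevvud]
Order 2 then 1:
  2 Final Vowel Deletion: [nevvute] → [nevvut]
  1 Voicing Between Vowels: no change — [nevvut]
  result: [nevvut]

2 then 1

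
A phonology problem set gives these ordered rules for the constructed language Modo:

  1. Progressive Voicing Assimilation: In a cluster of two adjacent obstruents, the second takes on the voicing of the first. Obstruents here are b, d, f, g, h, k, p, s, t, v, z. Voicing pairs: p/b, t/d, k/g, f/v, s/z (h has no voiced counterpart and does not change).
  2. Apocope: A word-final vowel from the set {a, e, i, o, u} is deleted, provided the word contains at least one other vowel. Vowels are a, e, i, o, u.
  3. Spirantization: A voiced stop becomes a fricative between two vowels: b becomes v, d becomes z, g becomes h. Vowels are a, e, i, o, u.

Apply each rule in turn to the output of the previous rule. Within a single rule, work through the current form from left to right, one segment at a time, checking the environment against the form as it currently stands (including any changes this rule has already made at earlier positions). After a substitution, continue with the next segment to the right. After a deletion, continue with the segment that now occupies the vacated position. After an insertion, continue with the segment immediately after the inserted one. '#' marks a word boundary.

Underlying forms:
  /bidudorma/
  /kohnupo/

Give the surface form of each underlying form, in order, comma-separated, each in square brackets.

[bizuzorm], [kohnup]

/bidudorma/:
  1 Progressive Voicing Assimilation: no change — [bidudorma]
  2 Apocope: [bidudorma] → [bidudorm]
  3 Spirantization: [bidudorm] → [bizuzorm]
/kohnupo/:
  1 Progressive Voicing Assimilation: no change — [kohnupo]
  2 Apocope: [kohnupo] → [kohnup]
  3 Spirantization: no change — [kohnup]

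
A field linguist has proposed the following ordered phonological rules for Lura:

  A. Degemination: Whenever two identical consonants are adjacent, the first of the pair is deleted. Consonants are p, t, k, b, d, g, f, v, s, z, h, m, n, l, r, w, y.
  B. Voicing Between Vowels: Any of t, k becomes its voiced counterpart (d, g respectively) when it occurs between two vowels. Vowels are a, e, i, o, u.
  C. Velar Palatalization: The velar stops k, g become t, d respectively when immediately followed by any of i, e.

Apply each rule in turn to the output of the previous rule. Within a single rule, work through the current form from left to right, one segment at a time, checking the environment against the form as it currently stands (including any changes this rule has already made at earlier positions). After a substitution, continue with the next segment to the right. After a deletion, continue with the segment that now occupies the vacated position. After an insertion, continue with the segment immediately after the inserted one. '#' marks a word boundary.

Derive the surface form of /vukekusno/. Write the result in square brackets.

A Degemination: no change — [vukekusno]
B Voicing Between Vowels: [vukekusno] → [vugegusno]
C Velar Palatalization: [vugegusno] → [vudegusno]

[vudegusno]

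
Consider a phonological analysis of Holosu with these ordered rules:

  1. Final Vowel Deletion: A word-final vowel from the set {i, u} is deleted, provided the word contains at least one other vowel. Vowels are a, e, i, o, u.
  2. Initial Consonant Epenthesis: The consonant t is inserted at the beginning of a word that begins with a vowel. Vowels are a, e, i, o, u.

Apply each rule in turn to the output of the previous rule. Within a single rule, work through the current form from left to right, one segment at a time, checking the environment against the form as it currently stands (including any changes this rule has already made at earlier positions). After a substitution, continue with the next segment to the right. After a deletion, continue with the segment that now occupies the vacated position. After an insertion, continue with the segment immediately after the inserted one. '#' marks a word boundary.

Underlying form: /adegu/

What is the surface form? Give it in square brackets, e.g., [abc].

[tadeg]

1 Final Vowel Deletion: [adegu] → [adeg]
2 Initial Consonant Epenthesis: [adeg] → [tadeg]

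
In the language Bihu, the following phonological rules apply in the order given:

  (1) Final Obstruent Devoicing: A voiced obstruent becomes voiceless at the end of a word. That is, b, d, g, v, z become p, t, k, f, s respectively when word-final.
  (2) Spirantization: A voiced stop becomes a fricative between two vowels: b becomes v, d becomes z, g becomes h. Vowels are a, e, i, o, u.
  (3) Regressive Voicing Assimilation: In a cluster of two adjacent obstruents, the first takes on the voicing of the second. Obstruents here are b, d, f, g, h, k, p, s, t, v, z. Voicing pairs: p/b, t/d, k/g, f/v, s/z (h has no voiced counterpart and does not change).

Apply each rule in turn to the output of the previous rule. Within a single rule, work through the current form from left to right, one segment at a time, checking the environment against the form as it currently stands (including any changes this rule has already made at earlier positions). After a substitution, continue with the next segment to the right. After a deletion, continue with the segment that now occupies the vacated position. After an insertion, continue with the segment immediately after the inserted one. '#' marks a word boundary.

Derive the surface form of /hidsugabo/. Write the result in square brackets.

(1) Final Obstruent Devoicing: no change — [hidsugabo]
(2) Spirantization: [hidsugabo] → [hidsuhavo]
(3) Regressive Voicing Assimilation: [hidsuhavo] → [hitsuhavo]

[hitsuhavo]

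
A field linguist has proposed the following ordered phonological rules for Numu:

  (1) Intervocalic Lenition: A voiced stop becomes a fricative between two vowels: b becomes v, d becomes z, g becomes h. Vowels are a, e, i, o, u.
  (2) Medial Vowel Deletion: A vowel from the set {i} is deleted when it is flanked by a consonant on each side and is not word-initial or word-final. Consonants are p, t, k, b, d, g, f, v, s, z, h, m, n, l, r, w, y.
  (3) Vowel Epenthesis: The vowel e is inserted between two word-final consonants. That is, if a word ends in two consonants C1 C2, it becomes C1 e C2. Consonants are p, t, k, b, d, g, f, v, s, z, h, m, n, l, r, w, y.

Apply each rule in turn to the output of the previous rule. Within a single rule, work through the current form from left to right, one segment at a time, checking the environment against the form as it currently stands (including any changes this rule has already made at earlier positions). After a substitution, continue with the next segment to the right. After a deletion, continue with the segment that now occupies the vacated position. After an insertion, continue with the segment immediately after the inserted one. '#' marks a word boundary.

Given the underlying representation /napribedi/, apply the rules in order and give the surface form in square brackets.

(1) Intervocalic Lenition: [napribedi] → [naprivezi]
(2) Medial Vowel Deletion: [naprivezi] → [naprvezi]
(3) Vowel Epenthesis: no change — [naprvezi]

[naprvezi]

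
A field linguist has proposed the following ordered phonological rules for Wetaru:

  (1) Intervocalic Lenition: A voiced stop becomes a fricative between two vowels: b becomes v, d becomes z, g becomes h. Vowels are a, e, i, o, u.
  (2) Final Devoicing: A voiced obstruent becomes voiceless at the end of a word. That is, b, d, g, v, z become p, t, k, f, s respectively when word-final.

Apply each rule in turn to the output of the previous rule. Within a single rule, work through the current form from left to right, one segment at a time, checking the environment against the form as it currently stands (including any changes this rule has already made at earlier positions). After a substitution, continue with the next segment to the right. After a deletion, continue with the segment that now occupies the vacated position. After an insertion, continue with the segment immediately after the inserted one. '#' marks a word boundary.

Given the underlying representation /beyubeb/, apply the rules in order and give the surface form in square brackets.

(1) Intervocalic Lenition: [beyubeb] → [beyuveb]
(2) Final Devoicing: [beyuveb] → [beyuvep]

[beyuvep]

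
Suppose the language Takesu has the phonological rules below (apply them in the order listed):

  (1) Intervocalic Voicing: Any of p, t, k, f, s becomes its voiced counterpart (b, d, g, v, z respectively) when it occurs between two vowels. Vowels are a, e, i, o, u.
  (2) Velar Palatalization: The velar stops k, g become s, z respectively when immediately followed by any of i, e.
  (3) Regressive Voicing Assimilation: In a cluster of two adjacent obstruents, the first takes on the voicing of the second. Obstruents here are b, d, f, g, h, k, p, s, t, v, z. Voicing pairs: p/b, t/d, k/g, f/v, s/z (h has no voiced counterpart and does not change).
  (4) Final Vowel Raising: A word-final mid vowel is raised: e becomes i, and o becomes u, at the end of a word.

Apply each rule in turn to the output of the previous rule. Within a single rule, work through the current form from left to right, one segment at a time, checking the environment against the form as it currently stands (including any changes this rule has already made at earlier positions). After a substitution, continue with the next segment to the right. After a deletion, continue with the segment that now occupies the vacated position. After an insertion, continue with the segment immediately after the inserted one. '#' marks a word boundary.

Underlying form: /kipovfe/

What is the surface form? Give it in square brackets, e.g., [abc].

[siboffi]

(1) Intervocalic Voicing: [kipovfe] → [kibovfe]
(2) Velar Palatalization: [kibovfe] → [sibovfe]
(3) Regressive Voicing Assimilation: [sibovfe] → [siboffe]
(4) Final Vowel Raising: [siboffe] → [siboffi]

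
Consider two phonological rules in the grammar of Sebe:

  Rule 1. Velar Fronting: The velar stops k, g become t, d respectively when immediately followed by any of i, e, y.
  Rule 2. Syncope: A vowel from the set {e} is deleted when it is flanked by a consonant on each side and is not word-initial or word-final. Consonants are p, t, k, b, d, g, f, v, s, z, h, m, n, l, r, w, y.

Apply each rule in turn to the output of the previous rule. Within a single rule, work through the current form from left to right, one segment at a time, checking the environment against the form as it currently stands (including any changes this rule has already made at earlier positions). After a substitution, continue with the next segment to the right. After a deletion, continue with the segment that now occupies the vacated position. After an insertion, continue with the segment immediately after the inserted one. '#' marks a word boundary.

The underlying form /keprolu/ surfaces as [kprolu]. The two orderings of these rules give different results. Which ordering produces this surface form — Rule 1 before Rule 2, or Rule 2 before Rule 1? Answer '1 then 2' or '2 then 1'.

2 then 1

Order 1 then 2:
  1 Velar Fronting: [keprolu] → [teprolu]
  2 Syncope: [teprolu] → [tprolu]
  result: [tprolu]
Order 2 then 1:
  2 Syncope: [keprolu] → [kprolu]
  1 Velar Fronting: no change — [kprolu]
  result: [kprolu]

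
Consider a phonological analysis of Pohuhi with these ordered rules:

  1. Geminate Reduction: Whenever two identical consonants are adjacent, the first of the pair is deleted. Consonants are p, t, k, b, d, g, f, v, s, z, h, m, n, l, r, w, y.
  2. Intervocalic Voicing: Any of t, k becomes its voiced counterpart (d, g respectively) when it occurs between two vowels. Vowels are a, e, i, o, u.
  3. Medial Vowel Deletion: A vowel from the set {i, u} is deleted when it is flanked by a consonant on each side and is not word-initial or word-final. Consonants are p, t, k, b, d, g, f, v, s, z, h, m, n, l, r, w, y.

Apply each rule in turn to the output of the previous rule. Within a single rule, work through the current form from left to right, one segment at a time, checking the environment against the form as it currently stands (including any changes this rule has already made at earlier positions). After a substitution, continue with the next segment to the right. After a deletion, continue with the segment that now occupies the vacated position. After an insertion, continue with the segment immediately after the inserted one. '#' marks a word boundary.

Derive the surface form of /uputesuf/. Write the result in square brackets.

1 Geminate Reduction: no change — [uputesuf]
2 Intervocalic Voicing: [uputesuf] → [upudesuf]
3 Medial Vowel Deletion: [upudesuf] → [updesf]

[updesf]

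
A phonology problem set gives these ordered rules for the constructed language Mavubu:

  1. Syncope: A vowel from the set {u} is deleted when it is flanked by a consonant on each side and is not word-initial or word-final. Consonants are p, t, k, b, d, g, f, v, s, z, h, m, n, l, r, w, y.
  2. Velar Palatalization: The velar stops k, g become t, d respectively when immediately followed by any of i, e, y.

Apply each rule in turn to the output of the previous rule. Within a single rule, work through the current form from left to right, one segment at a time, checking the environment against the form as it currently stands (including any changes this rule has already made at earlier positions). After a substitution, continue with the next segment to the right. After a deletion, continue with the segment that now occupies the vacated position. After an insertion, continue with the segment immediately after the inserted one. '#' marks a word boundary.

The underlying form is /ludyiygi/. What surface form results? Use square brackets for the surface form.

1 Syncope: [ludyiygi] → [ldyiygi]
2 Velar Palatalization: [ldyiygi] → [ldyiydi]

[ldyiydi]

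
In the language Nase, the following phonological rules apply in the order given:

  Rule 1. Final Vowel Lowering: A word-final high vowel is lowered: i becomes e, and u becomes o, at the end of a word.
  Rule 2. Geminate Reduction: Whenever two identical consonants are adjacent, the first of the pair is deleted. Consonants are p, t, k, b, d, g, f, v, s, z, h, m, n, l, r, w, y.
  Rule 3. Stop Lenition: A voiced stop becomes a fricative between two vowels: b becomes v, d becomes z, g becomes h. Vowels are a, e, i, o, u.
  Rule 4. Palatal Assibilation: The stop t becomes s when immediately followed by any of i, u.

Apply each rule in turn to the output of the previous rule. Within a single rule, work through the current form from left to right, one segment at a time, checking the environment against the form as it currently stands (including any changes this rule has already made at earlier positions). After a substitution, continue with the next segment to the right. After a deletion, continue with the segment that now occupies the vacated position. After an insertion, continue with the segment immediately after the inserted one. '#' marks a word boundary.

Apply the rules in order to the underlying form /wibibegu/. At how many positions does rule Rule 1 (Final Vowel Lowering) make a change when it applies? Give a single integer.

Rule 1 Final Vowel Lowering: [wibibegu] → [wibibego]
Rule 2 Geminate Reduction: no change — [wibibego]
Rule 3 Stop Lenition: [wibibego] → [wiviveho]
Rule 4 Palatal Assibilation: no change — [wiviveho]
Rule Rule 1 changed 1 position(s).

1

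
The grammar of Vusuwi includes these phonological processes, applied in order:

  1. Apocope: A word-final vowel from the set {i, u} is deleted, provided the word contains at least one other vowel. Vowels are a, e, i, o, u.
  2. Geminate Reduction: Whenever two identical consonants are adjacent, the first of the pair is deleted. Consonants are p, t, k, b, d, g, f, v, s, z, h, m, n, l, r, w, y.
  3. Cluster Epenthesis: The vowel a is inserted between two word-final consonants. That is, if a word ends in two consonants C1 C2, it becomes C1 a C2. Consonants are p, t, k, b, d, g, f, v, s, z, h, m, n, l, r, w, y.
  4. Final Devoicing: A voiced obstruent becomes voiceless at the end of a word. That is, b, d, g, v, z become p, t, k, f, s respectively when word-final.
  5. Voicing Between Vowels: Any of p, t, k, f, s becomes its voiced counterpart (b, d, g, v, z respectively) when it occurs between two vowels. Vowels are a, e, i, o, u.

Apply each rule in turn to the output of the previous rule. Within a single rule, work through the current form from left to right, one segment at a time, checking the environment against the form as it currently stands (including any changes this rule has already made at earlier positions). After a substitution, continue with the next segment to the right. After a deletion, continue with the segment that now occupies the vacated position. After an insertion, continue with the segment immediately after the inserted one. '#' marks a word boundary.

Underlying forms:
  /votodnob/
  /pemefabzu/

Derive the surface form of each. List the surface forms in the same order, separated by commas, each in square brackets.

/votodnob/:
  1 Apocope: no change — [votodnob]
  2 Geminate Reduction: no change — [votodnob]
  3 Cluster Epenthesis: no change — [votodnob]
  4 Final Devoicing: [votodnob] → [votodnop]
  5 Voicing Between Vowels: [votodnop] → [vododnop]
/pemefabzu/:
  1 Apocope: [pemefabzu] → [pemefabz]
  2 Geminate Reduction: no change — [pemefabz]
  3 Cluster Epenthesis: [pemefabz] → [pemefabaz]
  4 Final Devoicing: [pemefabaz] → [pemefabas]
  5 Voicing Between Vowels: [pemefabas] → [pemevabas]

[vododnop], [pemevabas]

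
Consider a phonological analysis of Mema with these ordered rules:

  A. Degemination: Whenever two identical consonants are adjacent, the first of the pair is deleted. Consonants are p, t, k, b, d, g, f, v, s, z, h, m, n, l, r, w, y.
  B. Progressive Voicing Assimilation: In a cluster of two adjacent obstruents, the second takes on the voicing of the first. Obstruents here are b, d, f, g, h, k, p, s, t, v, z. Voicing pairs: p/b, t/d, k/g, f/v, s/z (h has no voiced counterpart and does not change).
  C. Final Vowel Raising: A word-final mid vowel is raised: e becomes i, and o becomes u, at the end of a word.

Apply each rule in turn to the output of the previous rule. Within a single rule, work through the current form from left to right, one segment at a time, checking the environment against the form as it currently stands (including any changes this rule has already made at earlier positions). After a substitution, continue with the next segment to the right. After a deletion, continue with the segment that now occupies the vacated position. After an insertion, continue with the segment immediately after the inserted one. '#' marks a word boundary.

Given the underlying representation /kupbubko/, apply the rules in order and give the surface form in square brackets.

[kuppubgu]

A Degemination: no change — [kupbubko]
B Progressive Voicing Assimilation: [kupbubko] → [kuppubgo]
C Final Vowel Raising: [kuppubgo] → [kuppubgu]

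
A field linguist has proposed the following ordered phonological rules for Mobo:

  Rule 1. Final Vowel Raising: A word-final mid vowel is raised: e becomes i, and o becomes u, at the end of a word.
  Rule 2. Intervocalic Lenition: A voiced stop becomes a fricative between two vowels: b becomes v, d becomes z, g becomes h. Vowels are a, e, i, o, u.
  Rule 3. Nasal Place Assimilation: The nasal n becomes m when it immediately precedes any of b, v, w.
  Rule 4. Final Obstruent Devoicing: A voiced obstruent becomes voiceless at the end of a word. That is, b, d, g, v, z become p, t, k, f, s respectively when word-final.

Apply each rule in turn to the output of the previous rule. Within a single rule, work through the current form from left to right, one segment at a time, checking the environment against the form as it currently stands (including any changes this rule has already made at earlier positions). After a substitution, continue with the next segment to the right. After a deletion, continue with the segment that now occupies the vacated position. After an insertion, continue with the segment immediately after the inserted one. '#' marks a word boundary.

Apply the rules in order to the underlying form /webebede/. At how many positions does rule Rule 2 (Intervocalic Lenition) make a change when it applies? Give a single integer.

3

Rule 1 Final Vowel Raising: [webebede] → [webebedi]
Rule 2 Intervocalic Lenition: [webebedi] → [wevevezi]
Rule 3 Nasal Place Assimilation: no change — [wevevezi]
Rule 4 Final Obstruent Devoicing: no change — [wevevezi]
Rule Rule 2 changed 3 position(s).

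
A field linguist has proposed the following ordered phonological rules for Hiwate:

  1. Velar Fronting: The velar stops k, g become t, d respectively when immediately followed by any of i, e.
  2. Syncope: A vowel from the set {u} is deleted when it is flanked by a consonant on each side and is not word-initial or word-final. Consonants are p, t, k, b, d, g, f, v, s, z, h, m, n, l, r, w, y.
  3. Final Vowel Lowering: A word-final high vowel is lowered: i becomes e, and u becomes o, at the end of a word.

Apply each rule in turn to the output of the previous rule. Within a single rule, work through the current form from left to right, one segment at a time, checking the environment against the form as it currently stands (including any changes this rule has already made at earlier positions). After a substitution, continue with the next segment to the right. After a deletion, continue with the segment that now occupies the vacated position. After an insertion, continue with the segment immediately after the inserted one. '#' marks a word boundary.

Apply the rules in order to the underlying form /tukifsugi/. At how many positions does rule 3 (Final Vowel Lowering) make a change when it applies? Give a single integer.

1 Velar Fronting: [tukifsugi] → [tutifsudi]
2 Syncope: [tutifsudi] → [ttifsdi]
3 Final Vowel Lowering: [ttifsdi] → [ttifsde]
Rule 3 changed 1 position(s).

1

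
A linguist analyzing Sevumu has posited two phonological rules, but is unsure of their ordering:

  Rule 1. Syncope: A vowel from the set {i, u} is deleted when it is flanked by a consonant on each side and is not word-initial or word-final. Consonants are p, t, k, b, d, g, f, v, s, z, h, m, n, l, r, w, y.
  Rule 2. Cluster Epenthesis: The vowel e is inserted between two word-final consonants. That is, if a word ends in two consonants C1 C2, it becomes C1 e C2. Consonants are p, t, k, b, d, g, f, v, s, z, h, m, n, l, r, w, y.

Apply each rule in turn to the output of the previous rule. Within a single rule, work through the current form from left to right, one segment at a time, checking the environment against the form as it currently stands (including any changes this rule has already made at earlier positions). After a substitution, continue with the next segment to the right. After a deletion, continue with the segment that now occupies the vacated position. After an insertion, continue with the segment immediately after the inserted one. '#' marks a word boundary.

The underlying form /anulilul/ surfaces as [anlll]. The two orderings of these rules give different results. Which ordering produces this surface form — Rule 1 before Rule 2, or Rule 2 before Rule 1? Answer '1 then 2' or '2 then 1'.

2 then 1

Order 1 then 2:
  1 Syncope: [anulilul] → [anlll]
  2 Cluster Epenthesis: [anlll] → [anllel]
  result: [anllel]
Order 2 then 1:
  2 Cluster Epenthesis: no change — [anulilul]
  1 Syncope: [anulilul] → [anlll]
  result: [anlll]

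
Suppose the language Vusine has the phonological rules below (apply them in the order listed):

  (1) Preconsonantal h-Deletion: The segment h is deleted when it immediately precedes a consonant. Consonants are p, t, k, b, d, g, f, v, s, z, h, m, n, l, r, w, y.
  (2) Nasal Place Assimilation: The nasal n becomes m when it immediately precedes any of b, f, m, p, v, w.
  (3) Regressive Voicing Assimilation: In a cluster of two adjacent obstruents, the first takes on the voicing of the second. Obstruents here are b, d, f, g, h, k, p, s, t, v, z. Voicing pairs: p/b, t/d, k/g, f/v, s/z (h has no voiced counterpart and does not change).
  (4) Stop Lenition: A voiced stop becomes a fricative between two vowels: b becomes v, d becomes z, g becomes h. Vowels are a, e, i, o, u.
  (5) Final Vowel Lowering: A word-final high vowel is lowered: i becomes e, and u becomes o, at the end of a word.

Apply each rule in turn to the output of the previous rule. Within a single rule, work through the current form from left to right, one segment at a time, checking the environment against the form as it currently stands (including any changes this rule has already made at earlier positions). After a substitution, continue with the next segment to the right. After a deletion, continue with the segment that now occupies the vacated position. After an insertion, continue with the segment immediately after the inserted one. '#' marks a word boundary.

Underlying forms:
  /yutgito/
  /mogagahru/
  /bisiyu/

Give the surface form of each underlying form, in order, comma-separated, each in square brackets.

/yutgito/:
  (1) Preconsonantal h-Deletion: no change — [yutgito]
  (2) Nasal Place Assimilation: no change — [yutgito]
  (3) Regressive Voicing Assimilation: [yutgito] → [yudgito]
  (4) Stop Lenition: no change — [yudgito]
  (5) Final Vowel Lowering: no change — [yudgito]
/mogagahru/:
  (1) Preconsonantal h-Deletion: [mogagahru] → [mogagaru]
  (2) Nasal Place Assimilation: no change — [mogagaru]
  (3) Regressive Voicing Assimilation: no change — [mogagaru]
  (4) Stop Lenition: [mogagaru] → [mohaharu]
  (5) Final Vowel Lowering: [mohaharu] → [mohaharo]
/bisiyu/:
  (1) Preconsonantal h-Deletion: no change — [bisiyu]
  (2) Nasal Place Assimilation: no change — [bisiyu]
  (3) Regressive Voicing Assimilation: no change — [bisiyu]
  (4) Stop Lenition: no change — [bisiyu]
  (5) Final Vowel Lowering: [bisiyu] → [bisiyo]

[yudgito], [mohaharo], [bisiyo]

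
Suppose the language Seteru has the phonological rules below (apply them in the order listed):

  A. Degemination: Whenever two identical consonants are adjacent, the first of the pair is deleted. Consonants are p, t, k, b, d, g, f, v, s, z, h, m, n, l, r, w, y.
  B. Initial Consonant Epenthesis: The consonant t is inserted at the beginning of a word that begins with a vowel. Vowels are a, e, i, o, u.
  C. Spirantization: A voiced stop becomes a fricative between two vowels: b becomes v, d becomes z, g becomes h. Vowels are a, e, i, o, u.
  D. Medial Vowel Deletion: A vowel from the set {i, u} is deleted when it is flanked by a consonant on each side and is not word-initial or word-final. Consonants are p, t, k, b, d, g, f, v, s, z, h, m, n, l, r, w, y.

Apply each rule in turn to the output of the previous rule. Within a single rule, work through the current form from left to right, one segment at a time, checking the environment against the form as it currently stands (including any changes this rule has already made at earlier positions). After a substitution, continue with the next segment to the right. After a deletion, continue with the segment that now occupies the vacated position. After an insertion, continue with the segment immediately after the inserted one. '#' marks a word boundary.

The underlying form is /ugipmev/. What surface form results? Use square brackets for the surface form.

[thpmev]

A Degemination: no change — [ugipmev]
B Initial Consonant Epenthesis: [ugipmev] → [tugipmev]
C Spirantization: [tugipmev] → [tuhipmev]
D Medial Vowel Deletion: [tuhipmev] → [thpmev]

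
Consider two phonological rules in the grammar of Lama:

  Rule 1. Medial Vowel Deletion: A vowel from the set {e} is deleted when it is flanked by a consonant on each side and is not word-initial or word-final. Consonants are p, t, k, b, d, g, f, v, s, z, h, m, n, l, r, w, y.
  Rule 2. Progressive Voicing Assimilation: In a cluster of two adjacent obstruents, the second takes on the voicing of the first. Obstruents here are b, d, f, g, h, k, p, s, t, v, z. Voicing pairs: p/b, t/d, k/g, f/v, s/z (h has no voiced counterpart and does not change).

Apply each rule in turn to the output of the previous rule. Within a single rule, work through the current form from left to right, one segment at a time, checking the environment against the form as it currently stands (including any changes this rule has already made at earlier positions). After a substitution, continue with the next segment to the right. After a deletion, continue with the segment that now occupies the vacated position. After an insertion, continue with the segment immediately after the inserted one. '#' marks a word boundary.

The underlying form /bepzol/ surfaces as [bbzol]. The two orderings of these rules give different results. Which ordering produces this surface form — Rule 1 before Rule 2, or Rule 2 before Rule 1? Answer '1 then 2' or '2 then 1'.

1 then 2

Order 1 then 2:
  1 Medial Vowel Deletion: [bepzol] → [bpzol]
  2 Progressive Voicing Assimilation: [bpzol] → [bbzol]
  result: [bbzol]
Order 2 then 1:
  2 Progressive Voicing Assimilation: [bepzol] → [bepsol]
  1 Medial Vowel Deletion: [bepsol] → [bpsol]
  result: [bpsol]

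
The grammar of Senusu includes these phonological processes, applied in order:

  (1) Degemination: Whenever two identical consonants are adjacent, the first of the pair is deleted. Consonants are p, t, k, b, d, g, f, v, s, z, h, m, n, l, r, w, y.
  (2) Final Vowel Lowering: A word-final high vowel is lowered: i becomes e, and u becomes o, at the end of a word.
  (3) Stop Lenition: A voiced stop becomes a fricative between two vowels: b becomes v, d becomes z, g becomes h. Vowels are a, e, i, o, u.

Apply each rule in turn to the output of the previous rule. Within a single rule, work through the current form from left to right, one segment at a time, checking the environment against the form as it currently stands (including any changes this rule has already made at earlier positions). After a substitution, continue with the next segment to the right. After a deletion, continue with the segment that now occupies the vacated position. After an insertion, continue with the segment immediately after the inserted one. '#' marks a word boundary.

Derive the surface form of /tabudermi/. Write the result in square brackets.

(1) Degemination: no change — [tabudermi]
(2) Final Vowel Lowering: [tabudermi] → [tabuderme]
(3) Stop Lenition: [tabuderme] → [tavuzerme]

[tavuzerme]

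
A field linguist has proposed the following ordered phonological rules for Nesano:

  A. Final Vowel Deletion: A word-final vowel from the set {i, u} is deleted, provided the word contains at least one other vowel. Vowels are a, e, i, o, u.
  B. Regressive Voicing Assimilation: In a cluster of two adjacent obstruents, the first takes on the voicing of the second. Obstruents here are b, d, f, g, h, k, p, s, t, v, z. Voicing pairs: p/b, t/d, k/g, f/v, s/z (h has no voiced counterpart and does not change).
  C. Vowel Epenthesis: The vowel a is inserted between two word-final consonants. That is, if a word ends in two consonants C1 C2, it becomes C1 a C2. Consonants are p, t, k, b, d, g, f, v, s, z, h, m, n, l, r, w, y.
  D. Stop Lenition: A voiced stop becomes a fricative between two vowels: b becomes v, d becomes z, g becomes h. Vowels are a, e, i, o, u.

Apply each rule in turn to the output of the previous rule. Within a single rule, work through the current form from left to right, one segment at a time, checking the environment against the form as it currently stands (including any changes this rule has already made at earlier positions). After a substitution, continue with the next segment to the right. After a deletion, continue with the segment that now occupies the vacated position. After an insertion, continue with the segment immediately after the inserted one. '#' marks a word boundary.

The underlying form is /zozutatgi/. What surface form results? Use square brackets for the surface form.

A Final Vowel Deletion: [zozutatgi] → [zozutatg]
B Regressive Voicing Assimilation: [zozutatg] → [zozutadg]
C Vowel Epenthesis: [zozutadg] → [zozutadag]
D Stop Lenition: [zozutadag] → [zozutazag]

[zozutazag]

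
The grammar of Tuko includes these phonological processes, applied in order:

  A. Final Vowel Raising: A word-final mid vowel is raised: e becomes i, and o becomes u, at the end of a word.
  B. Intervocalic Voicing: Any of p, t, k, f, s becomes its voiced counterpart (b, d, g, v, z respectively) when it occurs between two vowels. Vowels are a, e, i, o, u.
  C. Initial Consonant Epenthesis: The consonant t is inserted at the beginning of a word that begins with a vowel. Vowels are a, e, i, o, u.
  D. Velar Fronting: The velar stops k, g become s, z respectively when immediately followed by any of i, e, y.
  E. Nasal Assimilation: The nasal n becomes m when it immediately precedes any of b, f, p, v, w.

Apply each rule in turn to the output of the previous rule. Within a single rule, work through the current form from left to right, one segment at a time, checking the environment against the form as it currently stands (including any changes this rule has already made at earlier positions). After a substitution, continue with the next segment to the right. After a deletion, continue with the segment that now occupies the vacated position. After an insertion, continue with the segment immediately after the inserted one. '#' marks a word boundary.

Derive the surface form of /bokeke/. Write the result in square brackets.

[bozezi]

A Final Vowel Raising: [bokeke] → [bokeki]
B Intervocalic Voicing: [bokeki] → [bogegi]
C Initial Consonant Epenthesis: no change — [bogegi]
D Velar Fronting: [bogegi] → [bozezi]
E Nasal Assimilation: no change — [bozezi]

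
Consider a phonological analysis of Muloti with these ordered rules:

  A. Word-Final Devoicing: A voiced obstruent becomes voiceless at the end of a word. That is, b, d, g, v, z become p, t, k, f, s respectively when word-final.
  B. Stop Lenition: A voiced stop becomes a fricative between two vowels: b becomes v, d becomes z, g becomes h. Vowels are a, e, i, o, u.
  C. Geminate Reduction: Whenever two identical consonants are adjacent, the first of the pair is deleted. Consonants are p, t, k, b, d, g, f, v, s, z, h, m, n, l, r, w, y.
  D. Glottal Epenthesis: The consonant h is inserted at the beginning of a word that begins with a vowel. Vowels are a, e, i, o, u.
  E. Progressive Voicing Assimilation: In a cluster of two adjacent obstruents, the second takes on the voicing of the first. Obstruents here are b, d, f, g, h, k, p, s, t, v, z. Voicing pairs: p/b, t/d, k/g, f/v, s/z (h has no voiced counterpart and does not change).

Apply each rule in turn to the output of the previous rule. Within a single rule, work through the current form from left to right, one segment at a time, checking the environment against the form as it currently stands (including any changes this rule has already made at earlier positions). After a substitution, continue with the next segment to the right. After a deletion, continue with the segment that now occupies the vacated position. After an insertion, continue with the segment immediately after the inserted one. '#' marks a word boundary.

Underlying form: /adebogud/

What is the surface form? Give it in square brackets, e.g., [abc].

A Word-Final Devoicing: [adebogud] → [adebogut]
B Stop Lenition: [adebogut] → [azevohut]
C Geminate Reduction: no change — [azevohut]
D Glottal Epenthesis: [azevohut] → [hazevohut]
E Progressive Voicing Assimilation: no change — [hazevohut]

[hazevohut]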